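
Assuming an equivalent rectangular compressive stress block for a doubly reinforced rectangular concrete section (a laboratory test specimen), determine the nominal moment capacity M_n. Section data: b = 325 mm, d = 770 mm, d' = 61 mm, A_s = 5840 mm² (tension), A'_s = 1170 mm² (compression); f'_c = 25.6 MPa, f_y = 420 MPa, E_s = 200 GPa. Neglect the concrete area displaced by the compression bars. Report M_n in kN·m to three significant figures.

M_n ≈ 1590 kN·m

Assume both tension and compression steel yield.
Net tension couple steel: A_s − A'_s = 4670 mm².
a = (A_s − A'_s) f_y / (0.85 f'_c b) = 1961400/(0.85 × 25.6 × 325) = 277.35 mm.
c = a/β₁ = 277.35/0.85 = 326.29 mm; ε'_s = 0.003(c − d')/c = 0.0024 ≥ f_y/E_s = 0.0021, so compression steel does yield.
M_n = (A_s − A'_s) f_y (d − a/2) + A'_s f_y (d − d') = [1961400 × (770 − 138.675) + 491400 × (770 − 61)] × 10⁻⁶ = 1238.28 + 348.40 = 1586.68 kN·m.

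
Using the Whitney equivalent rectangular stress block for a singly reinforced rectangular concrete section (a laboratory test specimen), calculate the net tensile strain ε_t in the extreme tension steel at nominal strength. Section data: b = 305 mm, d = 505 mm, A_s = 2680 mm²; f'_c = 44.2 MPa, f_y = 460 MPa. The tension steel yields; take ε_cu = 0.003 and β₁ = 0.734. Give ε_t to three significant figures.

a = A_s f_y/(0.85 f'_c b) = 107.58 mm.
β₁ = 0.734, so c = a/β₁ = 107.58/0.734 = 146.57 mm.
From the linear strain diagram with ε_cu = 0.003: ε_t = 0.003 (d − c)/c = 0.003 × (505 − 146.57)/146.57 = 0.00734.
Since ε_t ≥ 0.005, the section is tension-controlled.

ε_t ≈ 0.00734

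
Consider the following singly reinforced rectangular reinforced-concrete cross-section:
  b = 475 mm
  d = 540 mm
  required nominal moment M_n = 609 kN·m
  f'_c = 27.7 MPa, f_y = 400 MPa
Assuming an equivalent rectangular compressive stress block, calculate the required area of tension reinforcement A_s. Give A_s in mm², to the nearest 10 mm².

With M_n = 0.85 f'_c a b (d − a/2), solve the quadratic for a:
a = d − √(d² − 2M_n/(0.85 f'_c b)) = 540 − √(540² − 2 × 609×10⁶/(0.85 × 27.7 × 475)) = 112.57 mm.
A_s = 0.85 f'_c a b / f_y = 0.85 × 27.7 × 112.57 × 475 / 400 = 3147.4 mm².

A_s ≈ 3150 mm²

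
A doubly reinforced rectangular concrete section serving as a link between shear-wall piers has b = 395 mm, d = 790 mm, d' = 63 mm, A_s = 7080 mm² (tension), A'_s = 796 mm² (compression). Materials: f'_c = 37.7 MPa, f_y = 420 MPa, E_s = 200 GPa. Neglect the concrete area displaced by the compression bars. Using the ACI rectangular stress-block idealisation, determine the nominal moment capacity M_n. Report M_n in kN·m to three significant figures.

Assume both tension and compression steel yield.
Net tension couple steel: A_s − A'_s = 6284 mm².
a = (A_s − A'_s) f_y / (0.85 f'_c b) = 2639280/(0.85 × 37.7 × 395) = 208.51 mm.
c = a/β₁ = 208.51/0.781 = 266.98 mm; ε'_s = 0.003(c − d')/c = 0.0023 ≥ f_y/E_s = 0.0021, so compression steel does yield.
M_n = (A_s − A'_s) f_y (d − a/2) + A'_s f_y (d − d') = [2639280 × (790 − 104.255) + 334320 × (790 − 63)] × 10⁻⁶ = 1809.87 + 243.05 = 2052.92 kN·m.

M_n ≈ 2050 kN·m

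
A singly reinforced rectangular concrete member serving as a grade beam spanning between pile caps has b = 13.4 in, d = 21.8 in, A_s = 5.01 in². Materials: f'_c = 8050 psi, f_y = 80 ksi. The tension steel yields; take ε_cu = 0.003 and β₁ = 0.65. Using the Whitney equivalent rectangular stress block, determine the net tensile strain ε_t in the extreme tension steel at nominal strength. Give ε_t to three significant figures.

a = A_s f_y/(0.85 f'_c b) = 4.371 in.
β₁ = 0.65, so c = a/β₁ = 4.371/0.65 = 6.725 in.
From the linear strain diagram with ε_cu = 0.003: ε_t = 0.003 (d − c)/c = 0.003 × (21.8 − 6.725)/6.725 = 0.00672.
Since ε_t ≥ 0.005, the section is tension-controlled.

ε_t ≈ 0.00672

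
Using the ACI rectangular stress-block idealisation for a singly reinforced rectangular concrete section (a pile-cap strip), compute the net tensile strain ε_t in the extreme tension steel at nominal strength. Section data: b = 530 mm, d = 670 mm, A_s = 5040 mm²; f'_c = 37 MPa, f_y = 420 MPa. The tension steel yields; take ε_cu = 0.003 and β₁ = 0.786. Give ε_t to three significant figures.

a = A_s f_y/(0.85 f'_c b) = 126.99 mm.
β₁ = 0.786, so c = a/β₁ = 126.99/0.786 = 161.56 mm.
From the linear strain diagram with ε_cu = 0.003: ε_t = 0.003 (d − c)/c = 0.003 × (670 − 161.56)/161.56 = 0.00944.
Since ε_t ≥ 0.005, the section is tension-controlled.

ε_t ≈ 0.00944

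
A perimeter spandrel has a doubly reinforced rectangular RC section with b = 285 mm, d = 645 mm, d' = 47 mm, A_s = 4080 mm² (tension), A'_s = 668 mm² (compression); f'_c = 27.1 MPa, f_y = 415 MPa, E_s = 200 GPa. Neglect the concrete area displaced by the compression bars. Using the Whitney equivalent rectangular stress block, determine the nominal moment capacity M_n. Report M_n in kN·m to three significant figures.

M_n ≈ 926 kN·m

Assume both tension and compression steel yield.
Net tension couple steel: A_s − A'_s = 3412 mm².
a = (A_s − A'_s) f_y / (0.85 f'_c b) = 1415980/(0.85 × 27.1 × 285) = 215.69 mm.
c = a/β₁ = 215.69/0.85 = 253.75 mm; ε'_s = 0.003(c − d')/c = 0.0024 ≥ f_y/E_s = 0.0021, so compression steel does yield.
M_n = (A_s − A'_s) f_y (d − a/2) + A'_s f_y (d − d') = [1415980 × (645 − 107.845) + 277220 × (645 − 47)] × 10⁻⁶ = 760.60 + 165.78 = 926.38 kN·m.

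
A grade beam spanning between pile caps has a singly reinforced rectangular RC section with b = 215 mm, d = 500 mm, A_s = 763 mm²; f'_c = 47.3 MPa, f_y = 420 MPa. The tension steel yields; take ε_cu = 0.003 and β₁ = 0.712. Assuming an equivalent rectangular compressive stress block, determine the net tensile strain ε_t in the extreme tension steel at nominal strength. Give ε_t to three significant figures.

ε_t ≈ 0.0258

a = A_s f_y/(0.85 f'_c b) = 37.07 mm.
β₁ = 0.712, so c = a/β₁ = 37.07/0.712 = 52.06 mm.
From the linear strain diagram with ε_cu = 0.003: ε_t = 0.003 (d − c)/c = 0.003 × (500 − 52.06)/52.06 = 0.0258.
Since ε_t ≥ 0.005, the section is tension-controlled.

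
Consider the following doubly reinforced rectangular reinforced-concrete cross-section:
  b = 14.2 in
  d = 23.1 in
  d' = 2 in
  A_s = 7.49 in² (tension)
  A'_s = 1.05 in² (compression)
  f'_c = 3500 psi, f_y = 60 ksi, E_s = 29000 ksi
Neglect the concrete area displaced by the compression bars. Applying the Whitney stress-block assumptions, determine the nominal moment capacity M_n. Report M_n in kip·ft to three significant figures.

Assume both steels yield.
a = (A_s − A'_s) f_y/(0.85 f'_c b) = (7.49 − 1.05) × 60/(0.85 × 3.5 × 14.2) = 9.147 in.
c = a/β₁ = 9.147/0.85 = 10.761 in; ε'_s = 0.003(c − d')/c = 0.0024 ≥ ε_y = 0.0021, so the compression steel yields.
M_n = (A_s − A'_s) f_y (d − a/2) + A'_s f_y (d − d') = 386.4 × (23.1 − 4.5735) + 63 × (23.1 − 2) = 7158.6 + 1329.3 = 8487.9 kip·in = 8487.9/12 = 707.33 kip·ft.

M_n ≈ 707 kip·ft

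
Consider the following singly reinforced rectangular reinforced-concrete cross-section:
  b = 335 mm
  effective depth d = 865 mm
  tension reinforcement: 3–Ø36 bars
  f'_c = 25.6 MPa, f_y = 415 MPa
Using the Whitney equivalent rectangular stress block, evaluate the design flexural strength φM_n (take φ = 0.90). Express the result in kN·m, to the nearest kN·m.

A_s = 3 × 1018 = 3054 mm².
T = A_s f_y = 3054 × 415 = 1267410 N = 1267.41 kN.
From C = T: a = T/(0.85 f'_c b) = 1267410/(0.85 × 25.6 × 335) = 173.87 mm.
M_n = T(d − a/2) = 1267.41 kN × (865 − 86.935) mm = 986.13 kN·m.
φM_n = 0.90 × 986.13 = 887.52 kN·m.

φM_n ≈ 888 kN·m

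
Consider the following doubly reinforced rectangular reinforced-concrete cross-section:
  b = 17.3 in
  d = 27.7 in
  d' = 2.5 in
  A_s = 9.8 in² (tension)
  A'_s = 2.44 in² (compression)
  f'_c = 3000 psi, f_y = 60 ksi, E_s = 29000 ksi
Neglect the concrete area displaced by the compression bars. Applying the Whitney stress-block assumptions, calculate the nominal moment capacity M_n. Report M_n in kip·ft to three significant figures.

Assume both steels yield.
a = (A_s − A'_s) f_y/(0.85 f'_c b) = (9.8 − 2.44) × 60/(0.85 × 3 × 17.3) = 10.010 in.
c = a/β₁ = 10.010/0.85 = 11.776 in; ε'_s = 0.003(c − d')/c = 0.0024 ≥ ε_y = 0.0021, so the compression steel yields.
M_n = (A_s − A'_s) f_y (d − a/2) + A'_s f_y (d − d') = 441.6 × (27.7 − 5.005) + 146.4 × (27.7 − 2.5) = 10022.1 + 3689.3 = 13711.4 kip·in = 13711.4/12 = 1142.62 kip·ft.

M_n ≈ 1140 kip·ft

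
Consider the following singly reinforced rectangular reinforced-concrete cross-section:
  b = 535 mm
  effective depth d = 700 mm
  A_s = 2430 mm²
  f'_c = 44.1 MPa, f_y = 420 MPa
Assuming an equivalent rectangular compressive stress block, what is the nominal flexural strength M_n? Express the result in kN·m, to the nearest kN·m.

M_n ≈ 688 kN·m

T = A_s f_y = 2430 × 420 = 1020600 N = 1020.6 kN.
From C = T: a = T/(0.85 f'_c b) = 1020600/(0.85 × 44.1 × 535) = 50.89 mm.
M_n = T(d − a/2) = 1020.6 kN × (700 − 25.445) mm = 688.45 kN·m.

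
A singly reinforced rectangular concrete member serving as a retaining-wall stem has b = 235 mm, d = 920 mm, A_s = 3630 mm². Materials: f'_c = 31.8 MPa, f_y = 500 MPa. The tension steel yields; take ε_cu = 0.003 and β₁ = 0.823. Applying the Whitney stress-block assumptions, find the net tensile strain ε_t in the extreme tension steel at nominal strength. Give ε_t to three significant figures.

ε_t ≈ 0.00495

a = A_s f_y/(0.85 f'_c b) = 285.73 mm.
β₁ = 0.823, so c = a/β₁ = 285.73/0.823 = 347.18 mm.
From the linear strain diagram with ε_cu = 0.003: ε_t = 0.003 (d − c)/c = 0.003 × (920 − 347.18)/347.18 = 0.00495.
ε_t is between 0.004 and 0.005 — transition zone.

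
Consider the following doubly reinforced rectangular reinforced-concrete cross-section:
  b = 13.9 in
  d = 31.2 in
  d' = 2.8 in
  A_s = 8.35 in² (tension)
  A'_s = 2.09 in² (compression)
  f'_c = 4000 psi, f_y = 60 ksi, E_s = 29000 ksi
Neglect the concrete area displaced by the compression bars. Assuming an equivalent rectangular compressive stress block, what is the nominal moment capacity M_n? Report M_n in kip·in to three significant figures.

Assume both steels yield.
a = (A_s − A'_s) f_y/(0.85 f'_c b) = (8.35 − 2.09) × 60/(0.85 × 4 × 13.9) = 7.948 in.
c = a/β₁ = 7.948/0.85 = 9.351 in; ε'_s = 0.003(c − d')/c = 0.0021 ≥ ε_y = 0.0021, so the compression steel yields.
M_n = (A_s − A'_s) f_y (d − a/2) + A'_s f_y (d − d') = 375.6 × (31.2 − 3.974) + 125.4 × (31.2 − 2.8) = 10226.1 + 3561.4 = 13787.5 kip·in.

M_n ≈ 13800 kip·in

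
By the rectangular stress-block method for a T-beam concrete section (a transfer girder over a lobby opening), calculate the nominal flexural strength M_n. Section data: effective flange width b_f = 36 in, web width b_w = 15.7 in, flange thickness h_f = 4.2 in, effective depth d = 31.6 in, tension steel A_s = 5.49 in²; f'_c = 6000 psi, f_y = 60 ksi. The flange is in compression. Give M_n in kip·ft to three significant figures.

Tension: T = A_s f_y = 5.49 × 60 = 329.4 kips.
Try a within the flange: a = T/(0.85 f'_c b_f) = 329.4/(0.85 × 6 × 36) = 1.794 in.
Since a = 1.794 ≤ h_f = 4.2 in, the stress block lies entirely in the flange; analyse as a rectangular beam of width b_f.
M_n = T(d − a/2) = 329.4 × (31.6 − 0.897) = 10113.6 kip·in.
M_n = 10113.6/12 = 842.80 kip·ft.

M_n ≈ 843 kip·ft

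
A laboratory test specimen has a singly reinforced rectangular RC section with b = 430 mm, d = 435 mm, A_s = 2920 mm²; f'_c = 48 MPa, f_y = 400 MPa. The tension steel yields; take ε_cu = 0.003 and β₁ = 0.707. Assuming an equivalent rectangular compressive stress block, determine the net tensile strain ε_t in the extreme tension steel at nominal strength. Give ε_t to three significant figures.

a = A_s f_y/(0.85 f'_c b) = 66.58 mm.
β₁ = 0.707, so c = a/β₁ = 66.58/0.707 = 94.17 mm.
From the linear strain diagram with ε_cu = 0.003: ε_t = 0.003 (d − c)/c = 0.003 × (435 − 94.17)/94.17 = 0.0109.
Since ε_t ≥ 0.005, the section is tension-controlled.

ε_t ≈ 0.0109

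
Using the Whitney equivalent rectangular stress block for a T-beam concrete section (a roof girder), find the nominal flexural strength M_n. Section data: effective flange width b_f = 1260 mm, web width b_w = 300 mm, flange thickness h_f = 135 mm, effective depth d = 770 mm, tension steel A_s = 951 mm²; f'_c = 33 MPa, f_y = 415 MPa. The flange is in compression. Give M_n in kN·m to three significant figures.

Tension: T = A_s f_y = 951 × 415 = 394665 N.
Try a within the flange: a = T/(0.85 f'_c b_f) = 394665/(0.85 × 33 × 1260) = 11.17 mm.
Since a = 11.17 ≤ h_f = 135 mm, the stress block lies entirely in the flange; analyse as a rectangular beam of width b_f.
M_n = T(d − a/2) = 394665 × (770 − 5.585) = 301.69 × 10⁶ N·mm.
M_n = 301.69 kN·m.

M_n ≈ 302 kN·m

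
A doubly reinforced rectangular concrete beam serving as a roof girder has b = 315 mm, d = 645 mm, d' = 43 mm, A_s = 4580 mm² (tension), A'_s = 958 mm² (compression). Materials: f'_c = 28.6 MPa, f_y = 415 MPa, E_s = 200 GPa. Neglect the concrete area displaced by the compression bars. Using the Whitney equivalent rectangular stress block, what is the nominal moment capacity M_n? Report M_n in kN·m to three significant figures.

M_n ≈ 1060 kN·m

Assume both tension and compression steel yield.
Net tension couple steel: A_s − A'_s = 3622 mm².
a = (A_s − A'_s) f_y / (0.85 f'_c b) = 1503130/(0.85 × 28.6 × 315) = 196.29 mm.
c = a/β₁ = 196.29/0.846 = 232.02 mm; ε'_s = 0.003(c − d')/c = 0.0024 ≥ f_y/E_s = 0.0021, so compression steel does yield.
M_n = (A_s − A'_s) f_y (d − a/2) + A'_s f_y (d − d') = [1503130 × (645 − 98.145) + 397570 × (645 − 43)] × 10⁻⁶ = 821.99 + 239.34 = 1061.33 kN·m.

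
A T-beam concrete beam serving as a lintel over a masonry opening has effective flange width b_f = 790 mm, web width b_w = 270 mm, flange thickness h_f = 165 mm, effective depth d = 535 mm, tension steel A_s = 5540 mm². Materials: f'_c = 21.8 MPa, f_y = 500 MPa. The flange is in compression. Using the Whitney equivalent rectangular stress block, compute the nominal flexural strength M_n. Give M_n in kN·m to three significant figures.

Tension: T = A_s f_y = 5540 × 500 = 2770000 N.
Try a within the flange: a = T/(0.85 f'_c b_f) = 2770000/(0.85 × 21.8 × 790) = 189.22 mm.
a = 189.22 > h_f = 165 mm: the block extends into the web. Split into flange-overhang and web parts.
C_f = 0.85 f'_c (b_f − b_w) h_f = 0.85 × 21.8 × (790 − 270) × 165 = 1589874 N.
Remaining web compression depth: a_w = (T − C_f)/(0.85 f'_c b_w) = (2770000 − 1589874)/(0.85 × 21.8 × 270) = 235.88 mm.
M_n = C_f(d − h_f/2) + (T − C_f)(d − a_w/2) = 1589874 × (535 − 82.5) + 1180126 × (535 − 117.94) = 719.42 + 492.18 = 1211.60 × 10⁶ N·mm.
M_n = 1211.60 kN·m.

M_n ≈ 1210 kN·m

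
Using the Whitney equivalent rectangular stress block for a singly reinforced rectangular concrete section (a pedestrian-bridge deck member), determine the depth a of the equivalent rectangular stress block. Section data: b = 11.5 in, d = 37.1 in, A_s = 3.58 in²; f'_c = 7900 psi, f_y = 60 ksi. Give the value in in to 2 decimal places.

T = A_s f_y = 3.58 × 60 = 214.8 kips.
a = T/(0.85 f'_c b) = 214.8/(0.85 × 7.9 × 11.5) = 2.78 in.

a ≈ 2.78 in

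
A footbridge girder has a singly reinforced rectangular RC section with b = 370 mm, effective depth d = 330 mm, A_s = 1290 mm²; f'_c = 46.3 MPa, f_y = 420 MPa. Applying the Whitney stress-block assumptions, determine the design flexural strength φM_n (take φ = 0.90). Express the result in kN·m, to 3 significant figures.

T = A_s f_y = 1290 × 420 = 541800 N = 541.8 kN.
From C = T: a = T/(0.85 f'_c b) = 541800/(0.85 × 46.3 × 370) = 37.21 mm.
M_n = T(d − a/2) = 541.8 kN × (330 − 18.605) mm = 168.71 kN·m.
φM_n = 0.90 × 168.71 = 151.84 kN·m.

φM_n ≈ 152 kN·m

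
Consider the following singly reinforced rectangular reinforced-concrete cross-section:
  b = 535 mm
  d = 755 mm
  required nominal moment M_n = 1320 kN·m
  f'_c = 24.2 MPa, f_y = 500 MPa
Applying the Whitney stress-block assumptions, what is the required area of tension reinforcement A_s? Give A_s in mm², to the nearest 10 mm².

A_s ≈ 3970 mm²

With M_n = 0.85 f'_c a b (d − a/2), solve the quadratic for a:
a = d − √(d² − 2M_n/(0.85 f'_c b)) = 755 − √(755² − 2 × 1320×10⁶/(0.85 × 24.2 × 535)) = 180.43 mm.
A_s = 0.85 f'_c a b / f_y = 0.85 × 24.2 × 180.43 × 535 / 500 = 3971.2 mm².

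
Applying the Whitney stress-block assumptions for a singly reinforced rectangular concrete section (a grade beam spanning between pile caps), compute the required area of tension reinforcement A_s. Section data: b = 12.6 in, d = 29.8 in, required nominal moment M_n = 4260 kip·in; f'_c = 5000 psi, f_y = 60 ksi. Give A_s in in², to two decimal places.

From M_n = 0.85 f'_c a b (d − a/2):
a = d − √(d² − 2M_n/(0.85 f'_c b)) = 29.8 − √(29.8² − 2 × 4260/(0.85 × 5 × 12.6)) = 2.801 in.
A_s = 0.85 f'_c a b / f_y = 0.85 × 5 × 2.801 × 12.6 / 60 = 2.500 in².

A_s ≈ 2.50 in²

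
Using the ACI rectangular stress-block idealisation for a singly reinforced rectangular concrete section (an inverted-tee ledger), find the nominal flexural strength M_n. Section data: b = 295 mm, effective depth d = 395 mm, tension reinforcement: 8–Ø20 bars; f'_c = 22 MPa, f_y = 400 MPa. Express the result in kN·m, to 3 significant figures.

M_n ≈ 305 kN·m

A_s = 8 × 314 = 2512 mm².
T = A_s f_y = 2512 × 400 = 1004800 N = 1004.8 kN.
From C = T: a = T/(0.85 f'_c b) = 1004800/(0.85 × 22 × 295) = 182.14 mm.
M_n = T(d − a/2) = 1004.8 kN × (395 − 91.07) mm = 305.39 kN·m.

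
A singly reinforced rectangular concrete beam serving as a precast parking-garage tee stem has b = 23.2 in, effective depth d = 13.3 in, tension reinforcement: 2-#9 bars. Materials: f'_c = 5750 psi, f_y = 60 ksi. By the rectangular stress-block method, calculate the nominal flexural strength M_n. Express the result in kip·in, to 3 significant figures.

A_s = 2 × 1 = 2 in².
T = A_s f_y = 2 × 60 = 120 kips.
a = T/(0.85 f'_c b) = 120/(0.85 × 5.75 × 23.2) = 1.058 in.
M_n = T(d − a/2) = 120 × (13.3 − 0.529) = 1532.5 kip·in.

M_n ≈ 1530 kip·in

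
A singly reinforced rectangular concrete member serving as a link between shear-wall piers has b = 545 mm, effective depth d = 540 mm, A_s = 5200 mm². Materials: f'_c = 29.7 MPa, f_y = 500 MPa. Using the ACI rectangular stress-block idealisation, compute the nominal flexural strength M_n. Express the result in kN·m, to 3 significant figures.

M_n ≈ 1160 kN·m

T = A_s f_y = 5200 × 500 = 2600000 N = 2600 kN.
From C = T: a = T/(0.85 f'_c b) = 2600000/(0.85 × 29.7 × 545) = 188.97 mm.
M_n = T(d − a/2) = 2600 kN × (540 − 94.485) mm = 1158.34 kN·m.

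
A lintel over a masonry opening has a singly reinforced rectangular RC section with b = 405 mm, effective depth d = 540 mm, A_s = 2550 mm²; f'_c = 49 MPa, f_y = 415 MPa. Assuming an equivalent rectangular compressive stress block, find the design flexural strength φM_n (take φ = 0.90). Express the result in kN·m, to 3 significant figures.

T = A_s f_y = 2550 × 415 = 1058250 N = 1058.25 kN.
From C = T: a = T/(0.85 f'_c b) = 1058250/(0.85 × 49 × 405) = 62.74 mm.
M_n = T(d − a/2) = 1058.25 kN × (540 − 31.37) mm = 538.26 kN·m.
φM_n = 0.90 × 538.26 = 484.43 kN·m.

φM_n ≈ 484 kN·m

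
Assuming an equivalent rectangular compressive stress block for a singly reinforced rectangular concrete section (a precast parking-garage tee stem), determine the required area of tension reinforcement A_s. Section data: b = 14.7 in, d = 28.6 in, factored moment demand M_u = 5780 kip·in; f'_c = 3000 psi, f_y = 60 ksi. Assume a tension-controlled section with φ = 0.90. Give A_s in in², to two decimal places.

A_s ≈ 4.25 in²

M_n = M_u/φ = 5780/0.90 = 6422.22 kip·in.
From M_n = 0.85 f'_c a b (d − a/2):
a = d − √(d² − 2M_n/(0.85 f'_c b)) = 28.6 − √(28.6² − 2 × 6422.22/(0.85 × 3 × 14.7)) = 6.799 in.
A_s = 0.85 f'_c a b / f_y = 0.85 × 3 × 6.799 × 14.7 / 60 = 4.248 in².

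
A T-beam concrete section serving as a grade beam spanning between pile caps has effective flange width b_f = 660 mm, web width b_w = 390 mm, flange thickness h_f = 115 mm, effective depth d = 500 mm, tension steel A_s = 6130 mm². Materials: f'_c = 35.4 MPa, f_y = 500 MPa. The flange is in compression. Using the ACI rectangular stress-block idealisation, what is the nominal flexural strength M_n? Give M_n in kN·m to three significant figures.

M_n ≈ 1290 kN·m

Tension: T = A_s f_y = 6130 × 500 = 3065000 N.
Try a within the flange: a = T/(0.85 f'_c b_f) = 3065000/(0.85 × 35.4 × 660) = 154.33 mm.
a = 154.33 > h_f = 115 mm: the block extends into the web. Split into flange-overhang and web parts.
C_f = 0.85 f'_c (b_f − b_w) h_f = 0.85 × 35.4 × (660 − 390) × 115 = 934295 N.
Remaining web compression depth: a_w = (T − C_f)/(0.85 f'_c b_w) = (3065000 − 934295)/(0.85 × 35.4 × 390) = 181.57 mm.
M_n = C_f(d − h_f/2) + (T − C_f)(d − a_w/2) = 934295 × (500 − 57.5) + 2130705 × (500 − 90.785) = 413.43 + 871.92 = 1285.35 × 10⁶ N·mm.
M_n = 1285.35 kN·m.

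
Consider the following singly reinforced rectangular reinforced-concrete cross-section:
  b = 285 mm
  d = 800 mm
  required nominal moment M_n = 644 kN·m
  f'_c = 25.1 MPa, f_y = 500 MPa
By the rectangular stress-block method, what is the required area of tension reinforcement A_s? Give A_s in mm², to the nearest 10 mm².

With M_n = 0.85 f'_c a b (d − a/2), solve the quadratic for a:
a = d − √(d² − 2M_n/(0.85 f'_c b)) = 800 − √(800² − 2 × 644×10⁶/(0.85 × 25.1 × 285)) = 145.65 mm.
A_s = 0.85 f'_c a b / f_y = 0.85 × 25.1 × 145.65 × 285 / 500 = 1771.2 mm².

A_s ≈ 1770 mm²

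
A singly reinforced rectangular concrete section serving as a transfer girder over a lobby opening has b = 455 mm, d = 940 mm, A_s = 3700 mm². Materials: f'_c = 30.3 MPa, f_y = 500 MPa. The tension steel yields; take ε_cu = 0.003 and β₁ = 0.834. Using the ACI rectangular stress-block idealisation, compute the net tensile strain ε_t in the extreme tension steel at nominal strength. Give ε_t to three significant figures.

ε_t ≈ 0.0119

a = A_s f_y/(0.85 f'_c b) = 157.87 mm.
β₁ = 0.834, so c = a/β₁ = 157.87/0.834 = 189.29 mm.
From the linear strain diagram with ε_cu = 0.003: ε_t = 0.003 (d − c)/c = 0.003 × (940 − 189.29)/189.29 = 0.0119.
Since ε_t ≥ 0.005, the section is tension-controlled.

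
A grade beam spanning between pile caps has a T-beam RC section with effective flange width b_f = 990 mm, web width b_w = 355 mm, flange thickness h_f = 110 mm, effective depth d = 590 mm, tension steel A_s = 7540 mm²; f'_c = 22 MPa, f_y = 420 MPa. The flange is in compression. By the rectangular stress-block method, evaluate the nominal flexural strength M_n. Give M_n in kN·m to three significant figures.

M_n ≈ 1540 kN·m

Tension: T = A_s f_y = 7540 × 420 = 3166800 N.
Try a within the flange: a = T/(0.85 f'_c b_f) = 3166800/(0.85 × 22 × 990) = 171.06 mm.
a = 171.06 > h_f = 110 mm: the block extends into the web. Split into flange-overhang and web parts.
C_f = 0.85 f'_c (b_f − b_w) h_f = 0.85 × 22 × (990 − 355) × 110 = 1306195 N.
Remaining web compression depth: a_w = (T − C_f)/(0.85 f'_c b_w) = (3166800 − 1306195)/(0.85 × 22 × 355) = 280.27 mm.
M_n = C_f(d − h_f/2) + (T − C_f)(d − a_w/2) = 1306195 × (590 − 55) + 1860605 × (590 − 140.135) = 698.81 + 837.02 = 1535.83 × 10⁶ N·mm.
M_n = 1535.83 kN·m.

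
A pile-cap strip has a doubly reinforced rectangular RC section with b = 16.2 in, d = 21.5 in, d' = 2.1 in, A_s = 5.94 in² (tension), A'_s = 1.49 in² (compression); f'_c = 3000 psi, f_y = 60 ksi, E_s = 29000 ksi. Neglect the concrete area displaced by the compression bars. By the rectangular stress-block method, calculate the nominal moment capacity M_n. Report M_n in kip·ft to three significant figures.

Assume both steels yield.
a = (A_s − A'_s) f_y/(0.85 f'_c b) = (5.94 − 1.49) × 60/(0.85 × 3 × 16.2) = 6.463 in.
c = a/β₁ = 6.463/0.85 = 7.604 in; ε'_s = 0.003(c − d')/c = 0.0022 ≥ ε_y = 0.0021, so the compression steel yields.
M_n = (A_s − A'_s) f_y (d − a/2) + A'_s f_y (d − d') = 267 × (21.5 − 3.2315) + 89.4 × (21.5 − 2.1) = 4877.7 + 1734.4 = 6612.1 kip·in = 6612.1/12 = 551.01 kip·ft.

M_n ≈ 551 kip·ft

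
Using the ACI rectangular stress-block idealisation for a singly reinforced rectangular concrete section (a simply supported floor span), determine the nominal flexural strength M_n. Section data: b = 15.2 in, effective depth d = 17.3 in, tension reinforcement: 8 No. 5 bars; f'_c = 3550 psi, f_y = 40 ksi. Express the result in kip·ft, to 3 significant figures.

A_s = 8 × 0.31 = 2.48 in².
T = A_s f_y = 2.48 × 40 = 99.2 kips.
a = T/(0.85 f'_c b) = 99.2/(0.85 × 3.55 × 15.2) = 2.163 in.
M_n = T(d − a/2) = 99.2 × (17.3 − 1.0815) = 1608.9 kip·in = 1608.9/12 = 134.08 kip·ft.

M_n ≈ 134 kip·ft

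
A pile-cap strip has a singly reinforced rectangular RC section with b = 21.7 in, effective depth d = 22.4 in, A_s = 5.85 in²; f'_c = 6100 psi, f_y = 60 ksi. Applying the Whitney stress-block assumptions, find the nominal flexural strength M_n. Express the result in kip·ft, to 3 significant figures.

M_n ≈ 610 kip·ft

T = A_s f_y = 5.85 × 60 = 351 kips.
a = T/(0.85 f'_c b) = 351/(0.85 × 6.1 × 21.7) = 3.120 in.
M_n = T(d − a/2) = 351 × (22.4 − 1.56) = 7314.8 kip·in = 7314.8/12 = 609.57 kip·ft.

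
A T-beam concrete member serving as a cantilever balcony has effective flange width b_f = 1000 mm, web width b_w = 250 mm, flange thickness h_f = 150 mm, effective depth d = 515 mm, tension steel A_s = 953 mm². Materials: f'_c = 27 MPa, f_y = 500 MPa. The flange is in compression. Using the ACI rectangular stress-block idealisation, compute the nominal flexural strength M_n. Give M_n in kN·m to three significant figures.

Tension: T = A_s f_y = 953 × 500 = 476500 N.
Try a within the flange: a = T/(0.85 f'_c b_f) = 476500/(0.85 × 27 × 1000) = 20.76 mm.
Since a = 20.76 ≤ h_f = 150 mm, the stress block lies entirely in the flange; analyse as a rectangular beam of width b_f.
M_n = T(d − a/2) = 476500 × (515 − 10.38) = 240.45 × 10⁶ N·mm.
M_n = 240.45 kN·m.

M_n ≈ 240 kN·m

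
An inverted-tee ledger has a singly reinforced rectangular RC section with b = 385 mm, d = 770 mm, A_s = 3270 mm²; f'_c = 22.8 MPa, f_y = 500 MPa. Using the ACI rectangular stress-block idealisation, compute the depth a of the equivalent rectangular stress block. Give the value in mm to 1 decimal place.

a ≈ 219.1 mm

T = A_s f_y = 3270 × 500 = 1635000 N = 1635 kN.
Setting C = 0.85 f'_c a b equal to T: a = 1635000/(0.85 × 22.8 × 385) = 219.1 mm.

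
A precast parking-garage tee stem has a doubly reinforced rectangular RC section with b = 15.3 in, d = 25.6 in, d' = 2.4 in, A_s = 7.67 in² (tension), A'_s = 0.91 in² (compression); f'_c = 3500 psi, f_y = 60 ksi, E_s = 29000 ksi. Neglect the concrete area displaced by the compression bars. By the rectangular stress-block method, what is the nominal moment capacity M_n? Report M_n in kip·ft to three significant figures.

M_n ≈ 820 kip·ft

Assume both steels yield.
a = (A_s − A'_s) f_y/(0.85 f'_c b) = (7.67 − 0.91) × 60/(0.85 × 3.5 × 15.3) = 8.911 in.
c = a/β₁ = 8.911/0.85 = 10.484 in; ε'_s = 0.003(c − d')/c = 0.0023 ≥ ε_y = 0.0021, so the compression steel yields.
M_n = (A_s − A'_s) f_y (d − a/2) + A'_s f_y (d − d') = 405.6 × (25.6 − 4.4555) + 54.6 × (25.6 − 2.4) = 8576.2 + 1266.7 = 9842.9 kip·in = 9842.9/12 = 820.24 kip·ft.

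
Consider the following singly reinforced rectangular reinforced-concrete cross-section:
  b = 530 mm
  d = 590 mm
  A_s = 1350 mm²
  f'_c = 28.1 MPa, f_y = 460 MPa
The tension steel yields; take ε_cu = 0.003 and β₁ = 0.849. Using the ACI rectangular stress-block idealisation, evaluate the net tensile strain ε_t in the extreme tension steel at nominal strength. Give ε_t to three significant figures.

ε_t ≈ 0.0276

a = A_s f_y/(0.85 f'_c b) = 49.06 mm.
β₁ = 0.849, so c = a/β₁ = 49.06/0.849 = 57.79 mm.
From the linear strain diagram with ε_cu = 0.003: ε_t = 0.003 (d − c)/c = 0.003 × (590 − 57.79)/57.79 = 0.0276.
Since ε_t ≥ 0.005, the section is tension-controlled.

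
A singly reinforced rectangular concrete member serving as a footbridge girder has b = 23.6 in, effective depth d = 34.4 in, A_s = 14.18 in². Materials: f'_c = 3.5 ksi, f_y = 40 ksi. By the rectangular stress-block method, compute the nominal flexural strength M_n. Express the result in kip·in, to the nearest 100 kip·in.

T = A_s f_y = 14.18 × 40 = 567.2 kips.
a = T/(0.85 f'_c b) = 567.2/(0.85 × 3.5 × 23.6) = 8.079 in.
M_n = T(d − a/2) = 567.2 × (34.4 − 4.0395) = 17220.5 kip·in.

M_n ≈ 17200 kip·in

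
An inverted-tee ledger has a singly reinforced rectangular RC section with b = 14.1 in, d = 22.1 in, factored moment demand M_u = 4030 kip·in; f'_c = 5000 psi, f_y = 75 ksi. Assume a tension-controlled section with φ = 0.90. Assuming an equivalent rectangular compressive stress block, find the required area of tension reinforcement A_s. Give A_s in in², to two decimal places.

A_s ≈ 2.95 in²

M_n = M_u/φ = 4030/0.90 = 4477.78 kip·in.
From M_n = 0.85 f'_c a b (d − a/2):
a = d − √(d² − 2M_n/(0.85 f'_c b)) = 22.1 − √(22.1² − 2 × 4477.78/(0.85 × 5 × 14.1)) = 3.689 in.
A_s = 0.85 f'_c a b / f_y = 0.85 × 5 × 3.689 × 14.1 / 75 = 2.948 in².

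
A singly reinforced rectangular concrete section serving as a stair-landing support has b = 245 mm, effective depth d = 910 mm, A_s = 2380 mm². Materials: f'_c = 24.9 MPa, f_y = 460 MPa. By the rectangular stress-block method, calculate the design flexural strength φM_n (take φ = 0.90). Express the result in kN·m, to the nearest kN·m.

φM_n ≈ 793 kN·m

T = A_s f_y = 2380 × 460 = 1094800 N = 1094.8 kN.
From C = T: a = T/(0.85 f'_c b) = 1094800/(0.85 × 24.9 × 245) = 211.13 mm.
M_n = T(d − a/2) = 1094.8 kN × (910 − 105.565) mm = 880.70 kN·m.
φM_n = 0.90 × 880.70 = 792.63 kN·m.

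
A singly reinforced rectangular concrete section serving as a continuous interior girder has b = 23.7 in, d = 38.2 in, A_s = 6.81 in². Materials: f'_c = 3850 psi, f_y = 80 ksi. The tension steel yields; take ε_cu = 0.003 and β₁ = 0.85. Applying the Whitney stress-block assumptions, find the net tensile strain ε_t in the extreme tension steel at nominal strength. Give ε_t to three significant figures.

a = A_s f_y/(0.85 f'_c b) = 7.024 in.
β₁ = 0.85, so c = a/β₁ = 7.024/0.85 = 8.264 in.
From the linear strain diagram with ε_cu = 0.003: ε_t = 0.003 (d − c)/c = 0.003 × (38.2 − 8.264)/8.264 = 0.0109.
Since ε_t ≥ 0.005, the section is tension-controlled.

ε_t ≈ 0.0109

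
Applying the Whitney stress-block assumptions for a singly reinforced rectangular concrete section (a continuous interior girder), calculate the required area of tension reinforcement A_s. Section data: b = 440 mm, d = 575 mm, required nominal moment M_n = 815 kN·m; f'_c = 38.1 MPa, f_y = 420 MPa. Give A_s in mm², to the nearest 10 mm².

With M_n = 0.85 f'_c a b (d − a/2), solve the quadratic for a:
a = d − √(d² − 2M_n/(0.85 f'_c b)) = 575 − √(575² − 2 × 815×10⁶/(0.85 × 38.1 × 440)) = 109.99 mm.
A_s = 0.85 f'_c a b / f_y = 0.85 × 38.1 × 109.99 × 440 / 420 = 3731.6 mm².

A_s ≈ 3730 mm²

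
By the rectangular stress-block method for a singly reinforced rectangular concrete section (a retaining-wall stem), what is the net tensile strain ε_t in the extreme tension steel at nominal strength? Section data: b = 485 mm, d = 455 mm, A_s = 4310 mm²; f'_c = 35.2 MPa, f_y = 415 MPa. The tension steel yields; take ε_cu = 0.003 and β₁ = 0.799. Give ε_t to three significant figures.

ε_t ≈ 0.00585

a = A_s f_y/(0.85 f'_c b) = 123.26 mm.
β₁ = 0.799, so c = a/β₁ = 123.26/0.799 = 154.27 mm.
From the linear strain diagram with ε_cu = 0.003: ε_t = 0.003 (d − c)/c = 0.003 × (455 − 154.27)/154.27 = 0.00585.
Since ε_t ≥ 0.005, the section is tension-controlled.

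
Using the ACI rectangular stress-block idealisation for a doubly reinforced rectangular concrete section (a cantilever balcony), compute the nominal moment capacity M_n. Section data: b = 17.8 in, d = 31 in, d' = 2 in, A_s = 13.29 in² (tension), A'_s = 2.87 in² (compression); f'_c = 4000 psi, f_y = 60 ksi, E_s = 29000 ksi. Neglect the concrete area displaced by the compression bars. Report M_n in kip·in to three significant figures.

M_n ≈ 21100 kip·in

Assume both steels yield.
a = (A_s − A'_s) f_y/(0.85 f'_c b) = (13.29 − 2.87) × 60/(0.85 × 4 × 17.8) = 10.330 in.
c = a/β₁ = 10.330/0.85 = 12.153 in; ε'_s = 0.003(c − d')/c = 0.0025 ≥ ε_y = 0.0021, so the compression steel yields.
M_n = (A_s − A'_s) f_y (d − a/2) + A'_s f_y (d − d') = 625.2 × (31 − 5.165) + 172.2 × (31 − 2) = 16152.0 + 4993.8 = 21145.8 kip·in.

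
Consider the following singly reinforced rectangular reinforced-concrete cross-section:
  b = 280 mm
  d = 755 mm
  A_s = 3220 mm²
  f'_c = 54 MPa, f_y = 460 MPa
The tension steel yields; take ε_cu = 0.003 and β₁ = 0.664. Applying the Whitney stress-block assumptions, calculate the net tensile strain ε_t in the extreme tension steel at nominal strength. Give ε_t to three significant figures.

a = A_s f_y/(0.85 f'_c b) = 115.25 mm.
β₁ = 0.664, so c = a/β₁ = 115.25/0.664 = 173.57 mm.
From the linear strain diagram with ε_cu = 0.003: ε_t = 0.003 (d − c)/c = 0.003 × (755 − 173.57)/173.57 = 0.0100.
Since ε_t ≥ 0.005, the section is tension-controlled.

ε_t ≈ 0.0100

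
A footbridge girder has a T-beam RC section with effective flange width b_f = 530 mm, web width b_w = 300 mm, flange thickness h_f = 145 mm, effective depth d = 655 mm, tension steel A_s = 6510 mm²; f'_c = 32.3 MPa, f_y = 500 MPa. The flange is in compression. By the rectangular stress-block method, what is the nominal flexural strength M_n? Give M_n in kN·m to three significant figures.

M_n ≈ 1730 kN·m

Tension: T = A_s f_y = 6510 × 500 = 3255000 N.
Try a within the flange: a = T/(0.85 f'_c b_f) = 3255000/(0.85 × 32.3 × 530) = 223.69 mm.
a = 223.69 > h_f = 145 mm: the block extends into the web. Split into flange-overhang and web parts.
C_f = 0.85 f'_c (b_f − b_w) h_f = 0.85 × 32.3 × (530 − 300) × 145 = 915624 N.
Remaining web compression depth: a_w = (T − C_f)/(0.85 f'_c b_w) = (3255000 − 915624)/(0.85 × 32.3 × 300) = 284.03 mm.
M_n = C_f(d − h_f/2) + (T − C_f)(d − a_w/2) = 915624 × (655 − 72.5) + 2339376 × (655 − 142.015) = 533.35 + 1200.06 = 1733.41 × 10⁶ N·mm.
M_n = 1733.41 kN·m.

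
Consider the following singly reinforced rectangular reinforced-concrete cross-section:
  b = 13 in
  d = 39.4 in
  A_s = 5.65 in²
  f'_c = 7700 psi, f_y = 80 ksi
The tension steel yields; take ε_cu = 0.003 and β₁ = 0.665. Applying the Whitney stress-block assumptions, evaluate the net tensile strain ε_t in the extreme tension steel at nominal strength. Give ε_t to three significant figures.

ε_t ≈ 0.0118

a = A_s f_y/(0.85 f'_c b) = 5.312 in.
β₁ = 0.665, so c = a/β₁ = 5.312/0.665 = 7.988 in.
From the linear strain diagram with ε_cu = 0.003: ε_t = 0.003 (d − c)/c = 0.003 × (39.4 − 7.988)/7.988 = 0.0118.
Since ε_t ≥ 0.005, the section is tension-controlled.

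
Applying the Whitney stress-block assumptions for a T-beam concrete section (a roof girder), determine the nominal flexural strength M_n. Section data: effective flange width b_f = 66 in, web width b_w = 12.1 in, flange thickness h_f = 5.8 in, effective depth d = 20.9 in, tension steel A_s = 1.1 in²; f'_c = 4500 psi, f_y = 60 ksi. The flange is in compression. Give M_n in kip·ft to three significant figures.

Tension: T = A_s f_y = 1.1 × 60 = 66 kips.
Try a within the flange: a = T/(0.85 f'_c b_f) = 66/(0.85 × 4.5 × 66) = 0.261 in.
Since a = 0.261 ≤ h_f = 5.8 in, the stress block lies entirely in the flange; analyse as a rectangular beam of width b_f.
M_n = T(d − a/2) = 66 × (20.9 − 0.1305) = 1370.8 kip·in.
M_n = 1370.8/12 = 114.23 kip·ft.

M_n ≈ 114 kip·ft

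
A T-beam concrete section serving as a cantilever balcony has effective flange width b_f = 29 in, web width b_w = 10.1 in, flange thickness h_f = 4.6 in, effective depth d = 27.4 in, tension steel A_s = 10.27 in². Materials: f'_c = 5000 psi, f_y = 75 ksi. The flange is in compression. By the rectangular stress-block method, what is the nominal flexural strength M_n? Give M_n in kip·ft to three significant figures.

Tension: T = A_s f_y = 10.27 × 75 = 770.25 kips.
Try a within the flange: a = T/(0.85 f'_c b_f) = 770.25/(0.85 × 5 × 29) = 6.249 in.
a = 6.249 > h_f = 4.6 in: the block extends into the web. Split into flange-overhang and web parts.
C_f = 0.85 f'_c (b_f − b_w) h_f = 0.85 × 5 × (29 − 10.1) × 4.6 = 369.5 kips.
Remaining web compression depth: a_w = (T − C_f)/(0.85 f'_c b_w) = (770.25 − 369.5)/(0.85 × 5 × 10.1) = 9.336 in.
M_n = C_f(d − h_f/2) + (T − C_f)(d − a_w/2) = 369.5 × (27.4 − 2.3) + 400.75 × (27.4 − 4.668) = 9274.5 + 9109.8 = 18384.3 kip·in.
M_n = 18384.3/12 = 1532.03 kip·ft.

M_n ≈ 1530 kip·ft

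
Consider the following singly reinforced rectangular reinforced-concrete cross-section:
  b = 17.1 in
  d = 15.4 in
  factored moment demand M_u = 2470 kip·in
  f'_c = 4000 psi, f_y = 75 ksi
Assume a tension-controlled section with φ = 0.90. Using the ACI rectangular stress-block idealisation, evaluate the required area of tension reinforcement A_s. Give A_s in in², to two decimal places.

A_s ≈ 2.68 in²

M_n = M_u/φ = 2470/0.90 = 2744.44 kip·in.
From M_n = 0.85 f'_c a b (d − a/2):
a = d − √(d² − 2M_n/(0.85 f'_c b)) = 15.4 − √(15.4² − 2 × 2744.44/(0.85 × 4 × 17.1)) = 3.452 in.
A_s = 0.85 f'_c a b / f_y = 0.85 × 4 × 3.452 × 17.1 / 75 = 2.676 in².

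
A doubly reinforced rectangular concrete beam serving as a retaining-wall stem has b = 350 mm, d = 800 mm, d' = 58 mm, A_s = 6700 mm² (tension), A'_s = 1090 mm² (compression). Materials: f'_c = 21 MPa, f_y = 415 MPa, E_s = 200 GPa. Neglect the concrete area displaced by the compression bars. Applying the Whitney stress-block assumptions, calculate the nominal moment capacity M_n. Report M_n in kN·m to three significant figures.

Assume both tension and compression steel yield.
Net tension couple steel: A_s − A'_s = 5610 mm².
a = (A_s − A'_s) f_y / (0.85 f'_c b) = 2328150/(0.85 × 21 × 350) = 372.65 mm.
c = a/β₁ = 372.65/0.85 = 438.41 mm; ε'_s = 0.003(c − d')/c = 0.0026 ≥ f_y/E_s = 0.0021, so compression steel does yield.
M_n = (A_s − A'_s) f_y (d − a/2) + A'_s f_y (d − d') = [2328150 × (800 − 186.325) + 452350 × (800 − 58)] × 10⁻⁶ = 1428.73 + 335.64 = 1764.37 kN·m.

M_n ≈ 1760 kN·m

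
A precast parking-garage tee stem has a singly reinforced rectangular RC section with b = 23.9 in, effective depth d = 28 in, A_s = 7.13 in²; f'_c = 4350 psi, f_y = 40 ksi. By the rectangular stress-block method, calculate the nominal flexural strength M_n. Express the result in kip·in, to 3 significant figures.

M_n ≈ 7530 kip·in

T = A_s f_y = 7.13 × 40 = 285.2 kips.
a = T/(0.85 f'_c b) = 285.2/(0.85 × 4.35 × 23.9) = 3.227 in.
M_n = T(d − a/2) = 285.2 × (28 − 1.6135) = 7525.4 kip·in.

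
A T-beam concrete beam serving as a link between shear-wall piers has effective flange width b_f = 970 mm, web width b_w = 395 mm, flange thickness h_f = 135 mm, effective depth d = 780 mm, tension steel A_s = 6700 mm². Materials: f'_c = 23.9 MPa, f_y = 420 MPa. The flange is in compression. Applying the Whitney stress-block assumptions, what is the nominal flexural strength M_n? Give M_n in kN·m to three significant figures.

Tension: T = A_s f_y = 6700 × 420 = 2814000 N.
Try a within the flange: a = T/(0.85 f'_c b_f) = 2814000/(0.85 × 23.9 × 970) = 142.80 mm.
a = 142.80 > h_f = 135 mm: the block extends into the web. Split into flange-overhang and web parts.
C_f = 0.85 f'_c (b_f − b_w) h_f = 0.85 × 23.9 × (970 − 395) × 135 = 1576952 N.
Remaining web compression depth: a_w = (T − C_f)/(0.85 f'_c b_w) = (2814000 − 1576952)/(0.85 × 23.9 × 395) = 154.16 mm.
M_n = C_f(d − h_f/2) + (T − C_f)(d − a_w/2) = 1576952 × (780 − 67.5) + 1237048 × (780 − 77.08) = 1123.58 + 869.55 = 1993.13 × 10⁶ N·mm.
M_n = 1993.13 kN·m.

M_n ≈ 1990 kN·m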